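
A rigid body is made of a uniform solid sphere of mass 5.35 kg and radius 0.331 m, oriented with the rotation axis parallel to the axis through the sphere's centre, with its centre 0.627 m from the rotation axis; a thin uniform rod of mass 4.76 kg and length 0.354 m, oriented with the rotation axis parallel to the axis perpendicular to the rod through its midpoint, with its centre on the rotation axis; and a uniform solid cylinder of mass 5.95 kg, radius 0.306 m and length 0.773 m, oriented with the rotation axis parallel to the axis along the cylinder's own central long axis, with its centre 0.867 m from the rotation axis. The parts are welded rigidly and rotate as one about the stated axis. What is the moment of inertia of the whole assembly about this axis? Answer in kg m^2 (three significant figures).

Solid sphere: I_cm = (2/5)MR² = (2/5)(5.35)(0.331)² = 0.23446 kg m^2; centre at d = 0.627 m, so the parallel axis theorem gives I = 0.23446 + (5.35)(0.627)² = 2.3377 kg m^2.
Thin rod: I_cm = (1/12)ML² = (1/12)(4.76)(0.354)² = 0.049709 kg m^2; axis through the centre, so I = 0.049709 kg m^2.
Solid cylinder: I_cm = (1/2)MR² = (1/2)(5.95)(0.306)² = 0.27857 kg m^2; centre at d = 0.867 m, so the parallel axis theorem gives I = 0.27857 + (5.95)(0.867)² = 4.7511 kg m^2.
Total I = 2.3377 + 0.049709 + 4.7511 = 7.1385 kg m^2.

7.14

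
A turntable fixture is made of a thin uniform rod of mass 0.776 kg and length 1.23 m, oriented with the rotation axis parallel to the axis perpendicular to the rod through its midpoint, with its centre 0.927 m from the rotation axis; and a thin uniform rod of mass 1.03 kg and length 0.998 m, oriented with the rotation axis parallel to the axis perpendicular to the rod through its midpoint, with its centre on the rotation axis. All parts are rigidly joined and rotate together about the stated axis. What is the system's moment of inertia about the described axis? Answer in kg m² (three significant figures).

Thin rod: I_cm = (1/12)ML² = (1/12)(0.776)(1.23)² = 0.097834 kg m²; centre at d = 0.927 m, so I = I_cm + Md² gives I = 0.097834 + (0.776)(0.927)² = 0.76467 kg m².
Thin rod: I_cm = (1/12)ML² = (1/12)(1.03)(0.998)² = 0.08549 kg m²; axis through the centre, so I = 0.08549 kg m².
Total I = 0.76467 + 0.08549 = 0.85016 kg m².

0.850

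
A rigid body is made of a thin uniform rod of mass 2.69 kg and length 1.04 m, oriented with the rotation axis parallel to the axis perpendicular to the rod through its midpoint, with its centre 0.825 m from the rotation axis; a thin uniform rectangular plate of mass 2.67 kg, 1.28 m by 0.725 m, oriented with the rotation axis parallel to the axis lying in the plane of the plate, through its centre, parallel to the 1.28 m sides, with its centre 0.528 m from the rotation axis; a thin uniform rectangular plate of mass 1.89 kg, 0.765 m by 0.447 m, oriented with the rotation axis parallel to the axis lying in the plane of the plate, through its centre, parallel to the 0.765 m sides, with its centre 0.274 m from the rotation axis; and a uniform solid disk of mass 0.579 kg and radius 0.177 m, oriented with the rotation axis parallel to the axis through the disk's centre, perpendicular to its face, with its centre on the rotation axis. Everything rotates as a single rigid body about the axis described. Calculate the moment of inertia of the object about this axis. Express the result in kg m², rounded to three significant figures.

Thin rod: I_cm = (1/12)ML² = (1/12)(2.69)(1.04)² = 0.24246 kg m²; centre at d = 0.825 m, so I = I_cm + Md² gives I = 0.24246 + (2.69)(0.825)² = 2.0733 kg m².
Rectangular plate: I_cm = (1/12)Mb² = (1/12)(2.67)(0.725)² = 0.11695 kg m²; centre at d = 0.528 m, so I = I_cm + Md² gives I = 0.11695 + (2.67)(0.528)² = 0.8613 kg m².
Rectangular plate: I_cm = (1/12)Mb² = (1/12)(1.89)(0.447)² = 0.03147 kg m²; centre at d = 0.274 m, so I = I_cm + Md² gives I = 0.03147 + (1.89)(0.274)² = 0.17336 kg m².
Solid disk: I_cm = (1/2)MR² = (1/2)(0.579)(0.177)² = 0.0090697 kg m²; axis through the centre, so I = 0.0090697 kg m².
Total I = 2.0733 + 0.8613 + 0.17336 + 0.0090697 = 3.1171 kg m².

3.12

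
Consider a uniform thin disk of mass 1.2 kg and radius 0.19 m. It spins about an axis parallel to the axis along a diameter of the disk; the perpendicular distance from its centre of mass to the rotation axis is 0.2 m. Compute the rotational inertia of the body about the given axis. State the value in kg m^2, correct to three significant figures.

I_cm = (1/4)MR² = (1/4)(1.2)(0.19)² = 0.01083 kg m^2; centre at d = 0.2 m, so the parallel axis theorem gives I = 0.01083 + (1.2)(0.2)² = 0.05883 kg m^2.

0.0588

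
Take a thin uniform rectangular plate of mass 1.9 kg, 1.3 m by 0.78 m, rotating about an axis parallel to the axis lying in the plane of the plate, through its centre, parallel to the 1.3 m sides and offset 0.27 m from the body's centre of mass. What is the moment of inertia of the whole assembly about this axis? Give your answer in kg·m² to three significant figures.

I_cm = (1/12)Mb² = (1/12)(1.9)(0.78)² = 0.09633 kg·m²; centre at d = 0.27 m, so I = I_cm + Md² gives I = 0.09633 + (1.9)(0.27)² = 0.23484 kg·m².

0.235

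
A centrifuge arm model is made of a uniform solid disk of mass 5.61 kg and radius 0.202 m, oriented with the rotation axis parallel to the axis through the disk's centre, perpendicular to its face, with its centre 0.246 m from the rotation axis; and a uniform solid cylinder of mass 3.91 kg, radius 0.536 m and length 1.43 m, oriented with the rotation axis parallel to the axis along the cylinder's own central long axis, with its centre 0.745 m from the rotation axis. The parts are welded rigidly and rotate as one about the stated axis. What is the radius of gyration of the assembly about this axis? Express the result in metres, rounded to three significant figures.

Solid disk: I_cm = (1/2)MR² = (1/2)(5.61)(0.202)² = 0.11446 kg·m²; centre at d = 0.246 m, so I = I_cm + Md² gives I = 0.11446 + (5.61)(0.246)² = 0.45395 kg·m².
Solid cylinder: I_cm = (1/2)MR² = (1/2)(3.91)(0.536)² = 0.56166 kg·m²; centre at d = 0.745 m, so I = I_cm + Md² gives I = 0.56166 + (3.91)(0.745)² = 2.7318 kg·m².
Total I = 3.1858 kg·m²; total mass M = 9.52 kg.
k = √(I/M) = √(3.1858/9.52) = 0.57848 m.

0.578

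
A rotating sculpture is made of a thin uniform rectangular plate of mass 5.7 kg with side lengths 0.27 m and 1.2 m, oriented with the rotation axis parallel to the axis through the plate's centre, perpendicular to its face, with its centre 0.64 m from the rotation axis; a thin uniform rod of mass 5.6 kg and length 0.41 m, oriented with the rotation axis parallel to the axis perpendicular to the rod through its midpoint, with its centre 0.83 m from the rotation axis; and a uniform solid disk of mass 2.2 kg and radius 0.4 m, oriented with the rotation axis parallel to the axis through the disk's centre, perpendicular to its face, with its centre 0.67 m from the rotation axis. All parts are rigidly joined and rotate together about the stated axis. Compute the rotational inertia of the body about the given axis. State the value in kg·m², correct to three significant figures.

8.15

Rectangular plate: I_cm = (1/12)M(a²+b²) = (1/12)(5.7)[(0.27)² + (1.2)²] = 0.71863 kg·m²; centre at d = 0.64 m, so the parallel axis theorem gives I = 0.71863 + (5.7)(0.64)² = 3.0533 kg·m².
Thin rod: I_cm = (1/12)ML² = (1/12)(5.6)(0.41)² = 0.078447 kg·m²; centre at d = 0.83 m, so the parallel axis theorem gives I = 0.078447 + (5.6)(0.83)² = 3.9363 kg·m².
Solid disk: I_cm = (1/2)MR² = (1/2)(2.2)(0.4)² = 0.176 kg·m²; centre at d = 0.67 m, so the parallel axis theorem gives I = 0.176 + (2.2)(0.67)² = 1.1636 kg·m².
Total I = 3.0533 + 3.9363 + 1.1636 = 8.1532 kg·m².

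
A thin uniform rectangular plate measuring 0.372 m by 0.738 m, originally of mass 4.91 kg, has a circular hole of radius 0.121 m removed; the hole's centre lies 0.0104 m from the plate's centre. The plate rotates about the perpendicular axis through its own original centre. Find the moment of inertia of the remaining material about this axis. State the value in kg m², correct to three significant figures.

0.273

Unpierced body about its centre: I₀ = (1/12)M(a²+b²) = (1/12)(4.91)[(0.372)² + (0.738)²] = 0.27947 kg m².
The removed disk has mass m = M·πr²/(ab) = (4.91)·π(0.121)²/(0.372·0.738) = 0.82263 kg (same uniform areal density).
Its moment of inertia about the rotation axis (parallel-axis theorem): I_hole = (1/2)mr² + md² = (1/2)(0.82263)(0.121)² + (0.82263)(0.0104)² = 0.006111 kg m².
Treating the hole as negative mass, I = I₀ − I_hole = 0.27947 − 0.006111 = 0.27336 kg m².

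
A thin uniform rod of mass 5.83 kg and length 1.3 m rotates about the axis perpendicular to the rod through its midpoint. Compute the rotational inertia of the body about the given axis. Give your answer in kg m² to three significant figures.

I_cm = (1/12)ML² = (1/12)(5.83)(1.3)² = 0.82106 kg m²; axis through the centre, so I = 0.82106 kg m².

0.821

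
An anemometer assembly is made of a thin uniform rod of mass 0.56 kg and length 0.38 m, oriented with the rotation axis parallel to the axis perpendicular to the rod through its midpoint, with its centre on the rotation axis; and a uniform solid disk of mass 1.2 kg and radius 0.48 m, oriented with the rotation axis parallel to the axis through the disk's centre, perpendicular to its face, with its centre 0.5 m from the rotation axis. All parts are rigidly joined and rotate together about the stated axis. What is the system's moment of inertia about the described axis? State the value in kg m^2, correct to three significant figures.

Thin rod: I_cm = (1/12)ML² = (1/12)(0.56)(0.38)² = 0.0067387 kg m^2; axis through the centre, so I = 0.0067387 kg m^2.
Solid disk: I_cm = (1/2)MR² = (1/2)(1.2)(0.48)² = 0.13824 kg m^2; centre at d = 0.5 m, so I = I_cm + Md² gives I = 0.13824 + (1.2)(0.5)² = 0.43824 kg m^2.
Total I = 0.0067387 + 0.43824 = 0.44498 kg m^2.

0.445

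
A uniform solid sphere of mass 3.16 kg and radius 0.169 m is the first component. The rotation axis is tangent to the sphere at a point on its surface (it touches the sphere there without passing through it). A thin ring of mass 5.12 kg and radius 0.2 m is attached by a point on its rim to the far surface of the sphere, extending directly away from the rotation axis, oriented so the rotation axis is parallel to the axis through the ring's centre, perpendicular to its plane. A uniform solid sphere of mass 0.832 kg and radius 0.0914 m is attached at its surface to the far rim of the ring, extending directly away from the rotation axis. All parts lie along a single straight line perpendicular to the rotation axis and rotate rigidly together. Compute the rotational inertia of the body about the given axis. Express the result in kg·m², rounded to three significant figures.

Solid sphere: I_cm = (2/5)MR² = (2/5)(3.16)(0.169)² = 0.036101 kg·m²; centre at d = 0.169 m, so I = I_cm + Md² gives I = 0.036101 + (3.16)(0.169)² = 0.12635 kg·m².
Thin ring: I_cm = MR² = (5.12)(0.2)² = 0.2048 kg·m²; centre at d = 0.169 + 0.169 + 0.2 = 0.538 m, so I = I_cm + Md² gives I = 0.2048 + (5.12)(0.538)² = 1.6868 kg·m².
Solid sphere: I_cm = (2/5)MR² = (2/5)(0.832)(0.0914)² = 0.0027802 kg·m²; centre at d = 0.169 + 0.169 + 0.2 + 0.2 + 0.0914 = 0.8294 m, so I = I_cm + Md² gives I = 0.0027802 + (0.832)(0.8294)² = 0.57512 kg·m².
Total I = 0.12635 + 1.6868 + 0.57512 = 2.3882 kg·m².

2.39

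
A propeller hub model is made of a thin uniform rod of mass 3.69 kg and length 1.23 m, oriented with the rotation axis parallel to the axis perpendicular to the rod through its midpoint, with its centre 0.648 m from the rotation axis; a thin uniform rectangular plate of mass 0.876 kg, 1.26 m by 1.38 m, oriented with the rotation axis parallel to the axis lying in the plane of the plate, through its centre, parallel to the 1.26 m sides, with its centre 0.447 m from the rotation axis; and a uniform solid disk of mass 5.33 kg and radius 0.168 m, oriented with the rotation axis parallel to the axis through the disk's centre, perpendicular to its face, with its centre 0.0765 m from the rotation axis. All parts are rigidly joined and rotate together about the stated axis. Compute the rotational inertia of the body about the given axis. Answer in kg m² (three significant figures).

Thin rod: I_cm = (1/12)ML² = (1/12)(3.69)(1.23)² = 0.46522 kg m²; centre at d = 0.648 m, so the parallel axis theorem gives I = 0.46522 + (3.69)(0.648)² = 2.0147 kg m².
Rectangular plate: I_cm = (1/12)Mb² = (1/12)(0.876)(1.38)² = 0.13902 kg m²; centre at d = 0.447 m, so the parallel axis theorem gives I = 0.13902 + (0.876)(0.447)² = 0.31405 kg m².
Solid disk: I_cm = (1/2)MR² = (1/2)(5.33)(0.168)² = 0.075217 kg m²; centre at d = 0.0765 m, so the parallel axis theorem gives I = 0.075217 + (5.33)(0.0765)² = 0.10641 kg m².
Total I = 2.0147 + 0.31405 + 0.10641 = 2.4351 kg m².

2.44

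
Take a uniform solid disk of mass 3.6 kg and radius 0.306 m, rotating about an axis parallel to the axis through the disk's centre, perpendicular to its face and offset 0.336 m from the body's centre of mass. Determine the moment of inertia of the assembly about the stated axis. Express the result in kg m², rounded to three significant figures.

0.575

I_cm = (1/2)MR² = (1/2)(3.6)(0.306)² = 0.16854 kg m²; centre at d = 0.336 m, so I = I_cm + Md² gives I = 0.16854 + (3.6)(0.336)² = 0.57497 kg m².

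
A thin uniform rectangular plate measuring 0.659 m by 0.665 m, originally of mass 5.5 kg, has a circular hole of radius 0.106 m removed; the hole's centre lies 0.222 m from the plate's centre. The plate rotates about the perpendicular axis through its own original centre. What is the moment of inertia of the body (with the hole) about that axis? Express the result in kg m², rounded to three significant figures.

0.377

Unpierced body about its centre: I₀ = (1/12)M(a²+b²) = (1/12)(5.5)[(0.659)² + (0.665)²] = 0.40173 kg m².
The removed disk has mass m = M·πr²/(ab) = (5.5)·π(0.106)²/(0.659·0.665) = 0.44301 kg (same uniform areal density).
Its moment of inertia about the rotation axis (parallel-axis theorem): I_hole = (1/2)mr² + md² = (1/2)(0.44301)(0.106)² + (0.44301)(0.222)² = 0.024322 kg m².
Treating the hole as negative mass, I = I₀ − I_hole = 0.40173 − 0.024322 = 0.37741 kg m².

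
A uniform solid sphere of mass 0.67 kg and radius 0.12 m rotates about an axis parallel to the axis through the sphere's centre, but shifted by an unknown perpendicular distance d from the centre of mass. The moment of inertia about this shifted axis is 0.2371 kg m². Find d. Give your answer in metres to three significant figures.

About the centre-of-mass axis, I_cm = (2/5)MR² = (2/5)(0.67)(0.12)² = 0.0038592 kg m².
Parallel axis theorem: I = I_cm + Md², so Md² = 0.2371 − 0.0038592 = 0.23324 kg m².
d = √(0.23324 / 0.67) = 0.59002 m.

0.590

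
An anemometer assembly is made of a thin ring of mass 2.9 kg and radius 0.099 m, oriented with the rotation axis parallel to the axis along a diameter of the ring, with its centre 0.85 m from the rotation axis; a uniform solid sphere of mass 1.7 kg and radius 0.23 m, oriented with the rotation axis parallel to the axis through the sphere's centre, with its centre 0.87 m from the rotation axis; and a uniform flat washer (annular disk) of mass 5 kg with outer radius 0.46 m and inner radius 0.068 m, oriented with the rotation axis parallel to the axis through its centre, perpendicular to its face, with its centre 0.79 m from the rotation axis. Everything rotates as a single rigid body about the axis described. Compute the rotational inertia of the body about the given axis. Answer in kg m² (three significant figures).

7.09

Thin ring: I_cm = (1/2)MR² = (1/2)(2.9)(0.099)² = 0.014211 kg m²; centre at d = 0.85 m, so I = I_cm + Md² gives I = 0.014211 + (2.9)(0.85)² = 2.1095 kg m².
Solid sphere: I_cm = (2/5)MR² = (2/5)(1.7)(0.23)² = 0.035972 kg m²; centre at d = 0.87 m, so I = I_cm + Md² gives I = 0.035972 + (1.7)(0.87)² = 1.3227 kg m².
Annular disk: I_cm = (1/2)M(R²+r²) = (1/2)(5)[(0.46)² + (0.068)²] = 0.54056 kg m²; centre at d = 0.79 m, so I = I_cm + Md² gives I = 0.54056 + (5)(0.79)² = 3.6611 kg m².
Total I = 2.1095 + 1.3227 + 3.6611 = 7.0932 kg m².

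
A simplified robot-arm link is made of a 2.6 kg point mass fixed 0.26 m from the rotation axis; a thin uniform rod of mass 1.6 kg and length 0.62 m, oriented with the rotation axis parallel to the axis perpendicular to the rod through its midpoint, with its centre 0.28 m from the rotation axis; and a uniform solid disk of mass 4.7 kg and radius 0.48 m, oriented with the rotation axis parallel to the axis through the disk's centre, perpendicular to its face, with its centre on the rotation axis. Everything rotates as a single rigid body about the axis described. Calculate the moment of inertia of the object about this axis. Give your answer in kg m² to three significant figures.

Point mass: I_cm = 0; centre at d = 0.26 m, so I = I_cm + Md² gives I = 0 + (2.6)(0.26)² = 0.17576 kg m².
Thin rod: I_cm = (1/12)ML² = (1/12)(1.6)(0.62)² = 0.051253 kg m²; centre at d = 0.28 m, so I = I_cm + Md² gives I = 0.051253 + (1.6)(0.28)² = 0.17669 kg m².
Solid disk: I_cm = (1/2)MR² = (1/2)(4.7)(0.48)² = 0.54144 kg m²; axis through the centre, so I = 0.54144 kg m².
Total I = 0.17576 + 0.17669 + 0.54144 = 0.89389 kg m².

0.894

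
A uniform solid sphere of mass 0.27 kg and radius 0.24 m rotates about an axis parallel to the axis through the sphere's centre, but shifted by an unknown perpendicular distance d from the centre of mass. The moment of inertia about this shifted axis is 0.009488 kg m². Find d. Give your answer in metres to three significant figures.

About the centre-of-mass axis, I_cm = (2/5)MR² = (2/5)(0.27)(0.24)² = 0.0062208 kg m².
Parallel axis theorem: I = I_cm + Md², so Md² = 0.009488 − 0.0062208 = 0.0032672 kg m².
d = √(0.0032672 / 0.27) = 0.11 m.

0.110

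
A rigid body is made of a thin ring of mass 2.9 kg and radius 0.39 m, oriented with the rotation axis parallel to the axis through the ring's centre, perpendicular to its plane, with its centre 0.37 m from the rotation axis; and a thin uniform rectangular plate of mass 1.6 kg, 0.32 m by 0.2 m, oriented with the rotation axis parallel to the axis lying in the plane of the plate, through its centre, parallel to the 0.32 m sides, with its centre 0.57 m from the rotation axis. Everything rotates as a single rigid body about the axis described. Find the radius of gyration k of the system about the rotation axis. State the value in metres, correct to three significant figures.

Thin ring: I_cm = MR² = (2.9)(0.39)² = 0.44109 kg m^2; centre at d = 0.37 m, so I = I_cm + Md² gives I = 0.44109 + (2.9)(0.37)² = 0.8381 kg m^2.
Rectangular plate: I_cm = (1/12)Mb² = (1/12)(1.6)(0.2)² = 0.0053333 kg m^2; centre at d = 0.57 m, so I = I_cm + Md² gives I = 0.0053333 + (1.6)(0.57)² = 0.52517 kg m^2.
Total I = 1.3633 kg m^2; total mass M = 4.5 kg.
k = √(I/M) = √(1.3633/4.5) = 0.55041 m.

0.550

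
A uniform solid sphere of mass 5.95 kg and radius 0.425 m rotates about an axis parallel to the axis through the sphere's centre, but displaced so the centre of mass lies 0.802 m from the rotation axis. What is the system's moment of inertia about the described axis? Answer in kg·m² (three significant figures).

I_cm = (2/5)MR² = (2/5)(5.95)(0.425)² = 0.42989 kg·m²; centre at d = 0.802 m, so the parallel axis theorem gives I = 0.42989 + (5.95)(0.802)² = 4.257 kg·m².

4.26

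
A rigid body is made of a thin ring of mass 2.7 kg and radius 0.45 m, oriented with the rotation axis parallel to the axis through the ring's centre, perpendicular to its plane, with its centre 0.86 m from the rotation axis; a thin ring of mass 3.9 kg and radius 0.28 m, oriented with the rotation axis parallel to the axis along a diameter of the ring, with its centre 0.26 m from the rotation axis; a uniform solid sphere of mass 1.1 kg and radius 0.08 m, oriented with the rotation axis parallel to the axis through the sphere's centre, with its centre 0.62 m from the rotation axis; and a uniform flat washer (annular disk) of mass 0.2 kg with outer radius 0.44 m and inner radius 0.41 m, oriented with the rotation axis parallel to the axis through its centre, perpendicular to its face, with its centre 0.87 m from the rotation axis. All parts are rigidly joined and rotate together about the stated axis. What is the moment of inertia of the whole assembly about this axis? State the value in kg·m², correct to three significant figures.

3.57

Thin ring: I_cm = MR² = (2.7)(0.45)² = 0.54675 kg·m²; centre at d = 0.86 m, so the parallel axis theorem gives I = 0.54675 + (2.7)(0.86)² = 2.5437 kg·m².
Thin ring: I_cm = (1/2)MR² = (1/2)(3.9)(0.28)² = 0.15288 kg·m²; centre at d = 0.26 m, so the parallel axis theorem gives I = 0.15288 + (3.9)(0.26)² = 0.41652 kg·m².
Solid sphere: I_cm = (2/5)MR² = (2/5)(1.1)(0.08)² = 0.002816 kg·m²; centre at d = 0.62 m, so the parallel axis theorem gives I = 0.002816 + (1.1)(0.62)² = 0.42566 kg·m².
Annular disk: I_cm = (1/2)M(R²+r²) = (1/2)(0.2)[(0.44)² + (0.41)²] = 0.03617 kg·m²; centre at d = 0.87 m, so the parallel axis theorem gives I = 0.03617 + (0.2)(0.87)² = 0.18755 kg·m².
Total I = 2.5437 + 0.41652 + 0.42566 + 0.18755 = 3.5734 kg·m².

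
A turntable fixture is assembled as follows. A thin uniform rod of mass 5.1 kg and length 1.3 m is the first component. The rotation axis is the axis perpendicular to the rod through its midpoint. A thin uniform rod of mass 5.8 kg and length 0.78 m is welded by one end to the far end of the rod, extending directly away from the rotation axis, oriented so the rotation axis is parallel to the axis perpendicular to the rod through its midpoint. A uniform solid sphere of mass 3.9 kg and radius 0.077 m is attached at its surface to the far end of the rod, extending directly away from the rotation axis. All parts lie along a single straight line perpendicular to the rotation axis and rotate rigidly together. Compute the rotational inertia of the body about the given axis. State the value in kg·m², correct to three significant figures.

16.2

Thin rod: I_cm = (1/12)ML² = (1/12)(5.1)(1.3)² = 0.71825 kg·m²; axis through the centre, so I = 0.71825 kg·m².
Thin rod: I_cm = (1/12)ML² = (1/12)(5.8)(0.78)² = 0.29406 kg·m²; centre at d = 0.65 + 0.39 = 1.04 m, so the parallel axis theorem gives I = 0.29406 + (5.8)(1.04)² = 6.5673 kg·m².
Solid sphere: I_cm = (2/5)MR² = (2/5)(3.9)(0.077)² = 0.0092492 kg·m²; centre at d = 0.65 + 0.39 + 0.39 + 0.077 = 1.507 m, so the parallel axis theorem gives I = 0.0092492 + (3.9)(1.507)² = 8.8663 kg·m².
Total I = 0.71825 + 6.5673 + 8.8663 = 16.152 kg·m².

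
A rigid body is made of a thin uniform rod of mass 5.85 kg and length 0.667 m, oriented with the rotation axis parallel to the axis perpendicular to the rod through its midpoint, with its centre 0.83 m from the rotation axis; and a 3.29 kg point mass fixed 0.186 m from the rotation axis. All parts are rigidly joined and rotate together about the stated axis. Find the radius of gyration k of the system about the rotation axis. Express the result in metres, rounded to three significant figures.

0.691

Thin rod: I_cm = (1/12)ML² = (1/12)(5.85)(0.667)² = 0.21688 kg m^2; centre at d = 0.83 m, so the parallel axis theorem gives I = 0.21688 + (5.85)(0.83)² = 4.2469 kg m^2.
Point mass: I_cm = 0; centre at d = 0.186 m, so the parallel axis theorem gives I = 0 + (3.29)(0.186)² = 0.11382 kg m^2.
Total I = 4.3608 kg m^2; total mass M = 9.14 kg.
k = √(I/M) = √(4.3608/9.14) = 0.69073 m.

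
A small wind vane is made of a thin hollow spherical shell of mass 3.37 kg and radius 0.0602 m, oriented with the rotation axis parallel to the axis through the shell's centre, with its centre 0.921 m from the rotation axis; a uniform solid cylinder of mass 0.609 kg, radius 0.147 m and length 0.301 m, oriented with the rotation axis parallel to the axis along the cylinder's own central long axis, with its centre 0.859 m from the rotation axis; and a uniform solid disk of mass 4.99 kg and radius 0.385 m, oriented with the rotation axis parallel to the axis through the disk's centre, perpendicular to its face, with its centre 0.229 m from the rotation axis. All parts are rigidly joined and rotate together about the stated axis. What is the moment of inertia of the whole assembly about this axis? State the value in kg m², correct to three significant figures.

3.95

Spherical shell: I_cm = (2/3)MR² = (2/3)(3.37)(0.0602)² = 0.008142 kg m²; centre at d = 0.921 m, so I = I_cm + Md² gives I = 0.008142 + (3.37)(0.921)² = 2.8667 kg m².
Solid cylinder: I_cm = (1/2)MR² = (1/2)(0.609)(0.147)² = 0.0065799 kg m²; centre at d = 0.859 m, so I = I_cm + Md² gives I = 0.0065799 + (0.609)(0.859)² = 0.45595 kg m².
Solid disk: I_cm = (1/2)MR² = (1/2)(4.99)(0.385)² = 0.36982 kg m²; centre at d = 0.229 m, so I = I_cm + Md² gives I = 0.36982 + (4.99)(0.229)² = 0.6315 kg m².
Total I = 2.8667 + 0.45595 + 0.6315 = 3.9542 kg m².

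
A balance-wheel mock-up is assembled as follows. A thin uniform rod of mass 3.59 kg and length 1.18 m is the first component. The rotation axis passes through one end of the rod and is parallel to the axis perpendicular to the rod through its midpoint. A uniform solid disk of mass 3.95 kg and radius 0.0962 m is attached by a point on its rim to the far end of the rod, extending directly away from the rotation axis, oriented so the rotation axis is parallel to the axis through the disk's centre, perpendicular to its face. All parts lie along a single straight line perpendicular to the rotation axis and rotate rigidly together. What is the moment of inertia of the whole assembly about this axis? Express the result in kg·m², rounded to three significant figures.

8.12

Thin rod: I_cm = (1/12)ML² = (1/12)(3.59)(1.18)² = 0.41656 kg·m²; centre at d = 0.59 m, so the parallel axis theorem gives I = 0.41656 + (3.59)(0.59)² = 1.6662 kg·m².
Solid disk: I_cm = (1/2)MR² = (1/2)(3.95)(0.0962)² = 0.018278 kg·m²; centre at d = 0.59 + 0.59 + 0.0962 = 1.2762 m, so the parallel axis theorem gives I = 0.018278 + (3.95)(1.2762)² = 6.4516 kg·m².
Total I = 1.6662 + 6.4516 = 8.1178 kg·m².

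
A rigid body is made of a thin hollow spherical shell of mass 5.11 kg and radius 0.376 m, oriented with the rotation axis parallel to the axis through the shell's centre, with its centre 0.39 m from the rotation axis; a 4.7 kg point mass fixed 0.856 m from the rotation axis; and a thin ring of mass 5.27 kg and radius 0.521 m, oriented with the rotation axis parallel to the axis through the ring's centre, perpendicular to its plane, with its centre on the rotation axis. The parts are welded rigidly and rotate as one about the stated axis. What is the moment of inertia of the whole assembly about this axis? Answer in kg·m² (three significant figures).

Spherical shell: I_cm = (2/3)MR² = (2/3)(5.11)(0.376)² = 0.48162 kg·m²; centre at d = 0.39 m, so the parallel axis theorem gives I = 0.48162 + (5.11)(0.39)² = 1.2589 kg·m².
Point mass: I_cm = 0; centre at d = 0.856 m, so the parallel axis theorem gives I = 0 + (4.7)(0.856)² = 3.4439 kg·m².
Thin ring: I_cm = MR² = (5.27)(0.521)² = 1.4305 kg·m²; axis through the centre, so I = 1.4305 kg·m².
Total I = 1.2589 + 3.4439 + 1.4305 = 6.1332 kg·m².

6.13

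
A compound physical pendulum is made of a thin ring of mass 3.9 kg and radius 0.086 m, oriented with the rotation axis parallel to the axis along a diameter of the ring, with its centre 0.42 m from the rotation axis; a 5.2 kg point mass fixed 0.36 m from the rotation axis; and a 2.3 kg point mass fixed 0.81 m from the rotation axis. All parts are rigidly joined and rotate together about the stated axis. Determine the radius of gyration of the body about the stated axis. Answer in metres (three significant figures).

0.503

Thin ring: I_cm = (1/2)MR² = (1/2)(3.9)(0.086)² = 0.014422 kg m^2; centre at d = 0.42 m, so I = I_cm + Md² gives I = 0.014422 + (3.9)(0.42)² = 0.70238 kg m^2.
Point mass: I_cm = 0; centre at d = 0.36 m, so I = I_cm + Md² gives I = 0 + (5.2)(0.36)² = 0.67392 kg m^2.
Point mass: I_cm = 0; centre at d = 0.81 m, so I = I_cm + Md² gives I = 0 + (2.3)(0.81)² = 1.509 kg m^2.
Total I = 2.8853 kg m^2; total mass M = 11.4 kg.
k = √(I/M) = √(2.8853/11.4) = 0.50309 m.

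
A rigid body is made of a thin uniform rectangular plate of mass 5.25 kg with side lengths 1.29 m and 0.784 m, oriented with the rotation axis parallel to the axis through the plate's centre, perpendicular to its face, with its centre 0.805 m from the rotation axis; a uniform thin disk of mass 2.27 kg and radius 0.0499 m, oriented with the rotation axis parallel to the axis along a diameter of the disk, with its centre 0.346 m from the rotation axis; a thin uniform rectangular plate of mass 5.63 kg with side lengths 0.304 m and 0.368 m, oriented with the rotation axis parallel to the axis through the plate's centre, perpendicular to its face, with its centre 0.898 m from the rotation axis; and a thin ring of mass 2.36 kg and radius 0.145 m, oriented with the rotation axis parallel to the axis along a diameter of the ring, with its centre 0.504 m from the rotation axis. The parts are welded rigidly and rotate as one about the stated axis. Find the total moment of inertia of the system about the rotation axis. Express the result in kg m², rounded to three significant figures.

Rectangular plate: I_cm = (1/12)M(a²+b²) = (1/12)(5.25)[(1.29)² + (0.784)²] = 0.99696 kg m²; centre at d = 0.805 m, so I = I_cm + Md² gives I = 0.99696 + (5.25)(0.805)² = 4.3991 kg m².
Thin disk: I_cm = (1/4)MR² = (1/4)(2.27)(0.0499)² = 0.0014131 kg m²; centre at d = 0.346 m, so I = I_cm + Md² gives I = 0.0014131 + (2.27)(0.346)² = 0.27317 kg m².
Rectangular plate: I_cm = (1/12)M(a²+b²) = (1/12)(5.63)[(0.304)² + (0.368)²] = 0.10689 kg m²; centre at d = 0.898 m, so I = I_cm + Md² gives I = 0.10689 + (5.63)(0.898)² = 4.6469 kg m².
Thin ring: I_cm = (1/2)MR² = (1/2)(2.36)(0.145)² = 0.024809 kg m²; centre at d = 0.504 m, so I = I_cm + Md² gives I = 0.024809 + (2.36)(0.504)² = 0.62429 kg m².
Total I = 4.3991 + 0.27317 + 4.6469 + 0.62429 = 9.9435 kg m².

9.94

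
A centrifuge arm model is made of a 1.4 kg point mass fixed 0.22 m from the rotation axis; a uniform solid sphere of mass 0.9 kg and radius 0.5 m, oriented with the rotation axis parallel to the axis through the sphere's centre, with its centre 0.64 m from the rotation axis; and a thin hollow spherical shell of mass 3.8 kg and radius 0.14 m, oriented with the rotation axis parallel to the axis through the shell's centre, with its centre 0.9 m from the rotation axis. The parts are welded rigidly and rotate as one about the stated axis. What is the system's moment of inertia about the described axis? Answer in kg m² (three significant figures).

Point mass: I_cm = 0; centre at d = 0.22 m, so the parallel axis theorem gives I = 0 + (1.4)(0.22)² = 0.06776 kg m².
Solid sphere: I_cm = (2/5)MR² = (2/5)(0.9)(0.5)² = 0.09 kg m²; centre at d = 0.64 m, so the parallel axis theorem gives I = 0.09 + (0.9)(0.64)² = 0.45864 kg m².
Spherical shell: I_cm = (2/3)MR² = (2/3)(3.8)(0.14)² = 0.049653 kg m²; centre at d = 0.9 m, so the parallel axis theorem gives I = 0.049653 + (3.8)(0.9)² = 3.1277 kg m².
Total I = 0.06776 + 0.45864 + 3.1277 = 3.6541 kg m².

3.65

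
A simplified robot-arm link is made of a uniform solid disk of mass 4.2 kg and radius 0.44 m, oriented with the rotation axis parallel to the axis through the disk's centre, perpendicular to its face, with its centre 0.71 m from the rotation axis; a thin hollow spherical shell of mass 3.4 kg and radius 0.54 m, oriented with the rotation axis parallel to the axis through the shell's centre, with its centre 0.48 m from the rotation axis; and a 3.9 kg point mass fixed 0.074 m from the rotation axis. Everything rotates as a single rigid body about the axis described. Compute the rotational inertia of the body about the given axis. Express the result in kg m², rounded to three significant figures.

Solid disk: I_cm = (1/2)MR² = (1/2)(4.2)(0.44)² = 0.40656 kg m²; centre at d = 0.71 m, so I = I_cm + Md² gives I = 0.40656 + (4.2)(0.71)² = 2.5238 kg m².
Spherical shell: I_cm = (2/3)MR² = (2/3)(3.4)(0.54)² = 0.66096 kg m²; centre at d = 0.48 m, so I = I_cm + Md² gives I = 0.66096 + (3.4)(0.48)² = 1.4443 kg m².
Point mass: I_cm = 0; centre at d = 0.074 m, so I = I_cm + Md² gives I = 0 + (3.9)(0.074)² = 0.021356 kg m².
Total I = 2.5238 + 1.4443 + 0.021356 = 3.9895 kg m².

3.99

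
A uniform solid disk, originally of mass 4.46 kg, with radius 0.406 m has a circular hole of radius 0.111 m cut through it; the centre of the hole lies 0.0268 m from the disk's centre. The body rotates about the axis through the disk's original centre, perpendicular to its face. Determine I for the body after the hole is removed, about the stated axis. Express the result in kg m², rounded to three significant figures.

Unpierced body about its centre: I₀ = (1/2)MR² = (1/2)(4.46)(0.406)² = 0.36758 kg m².
The removed disk has mass m = M·(r/R)² = (4.46)(0.111/0.406)² = 0.33337 kg (same uniform areal density).
Its moment of inertia about the rotation axis (parallel-axis theorem): I_hole = (1/2)mr² + md² = (1/2)(0.33337)(0.111)² + (0.33337)(0.0268)² = 0.0022932 kg m².
Treating the hole as negative mass, I = I₀ − I_hole = 0.36758 − 0.0022932 = 0.36529 kg m².

0.365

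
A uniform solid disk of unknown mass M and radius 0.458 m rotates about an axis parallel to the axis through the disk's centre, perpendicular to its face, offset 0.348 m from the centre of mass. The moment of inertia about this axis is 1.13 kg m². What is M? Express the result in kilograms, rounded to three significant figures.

5.00

I = I_cm + Md² = (1/2)MR² + Md² = M·[0.5·(0.458)² + (0.348)²] = M·0.22599.
So M = 1.13 / 0.22599 = 5.0003 kg.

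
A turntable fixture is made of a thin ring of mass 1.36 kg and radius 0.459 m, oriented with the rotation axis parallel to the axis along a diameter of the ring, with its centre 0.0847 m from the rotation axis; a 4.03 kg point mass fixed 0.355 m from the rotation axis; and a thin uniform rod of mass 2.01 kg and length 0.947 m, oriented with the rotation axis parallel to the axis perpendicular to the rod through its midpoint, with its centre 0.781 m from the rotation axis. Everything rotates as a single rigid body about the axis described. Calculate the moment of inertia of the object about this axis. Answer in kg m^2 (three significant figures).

2.04

Thin ring: I_cm = (1/2)MR² = (1/2)(1.36)(0.459)² = 0.14326 kg m^2; centre at d = 0.0847 m, so I = I_cm + Md² gives I = 0.14326 + (1.36)(0.0847)² = 0.15302 kg m^2.
Point mass: I_cm = 0; centre at d = 0.355 m, so I = I_cm + Md² gives I = 0 + (4.03)(0.355)² = 0.50788 kg m^2.
Thin rod: I_cm = (1/12)ML² = (1/12)(2.01)(0.947)² = 0.15022 kg m^2; centre at d = 0.781 m, so I = I_cm + Md² gives I = 0.15022 + (2.01)(0.781)² = 1.3762 kg m^2.
Total I = 0.15302 + 0.50788 + 1.3762 = 2.0371 kg m^2.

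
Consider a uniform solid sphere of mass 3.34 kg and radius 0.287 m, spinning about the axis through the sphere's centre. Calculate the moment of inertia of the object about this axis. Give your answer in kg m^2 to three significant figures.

0.110

I_cm = (2/5)MR² = (2/5)(3.34)(0.287)² = 0.11004 kg m^2; axis through the centre, so I = 0.11004 kg m^2.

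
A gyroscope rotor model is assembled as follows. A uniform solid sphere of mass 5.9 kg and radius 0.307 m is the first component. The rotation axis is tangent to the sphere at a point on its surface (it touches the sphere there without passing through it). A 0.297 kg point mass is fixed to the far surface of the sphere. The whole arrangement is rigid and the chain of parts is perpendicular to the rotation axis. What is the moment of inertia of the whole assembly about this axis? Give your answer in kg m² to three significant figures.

0.890

Solid sphere: I_cm = (2/5)MR² = (2/5)(5.9)(0.307)² = 0.22243 kg m²; centre at d = 0.307 m, so I = I_cm + Md² gives I = 0.22243 + (5.9)(0.307)² = 0.7785 kg m².
Point mass: I_cm = 0; centre at d = 0.307 + 0.307 = 0.614 m, so I = I_cm + Md² gives I = 0 + (0.297)(0.614)² = 0.11197 kg m².
Total I = 0.7785 + 0.11197 = 0.89046 kg m².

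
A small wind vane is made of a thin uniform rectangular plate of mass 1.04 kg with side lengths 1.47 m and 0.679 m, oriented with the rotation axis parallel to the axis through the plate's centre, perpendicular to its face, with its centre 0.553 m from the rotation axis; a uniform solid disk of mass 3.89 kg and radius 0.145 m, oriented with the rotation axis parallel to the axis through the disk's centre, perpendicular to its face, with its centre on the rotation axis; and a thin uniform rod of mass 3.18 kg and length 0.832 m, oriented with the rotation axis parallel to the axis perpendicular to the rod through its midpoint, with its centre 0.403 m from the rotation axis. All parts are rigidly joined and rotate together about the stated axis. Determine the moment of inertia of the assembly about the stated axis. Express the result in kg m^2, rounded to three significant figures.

Rectangular plate: I_cm = (1/12)M(a²+b²) = (1/12)(1.04)[(1.47)² + (0.679)²] = 0.22723 kg m^2; centre at d = 0.553 m, so the parallel axis theorem gives I = 0.22723 + (1.04)(0.553)² = 0.54528 kg m^2.
Solid disk: I_cm = (1/2)MR² = (1/2)(3.89)(0.145)² = 0.040894 kg m^2; axis through the centre, so I = 0.040894 kg m^2.
Thin rod: I_cm = (1/12)ML² = (1/12)(3.18)(0.832)² = 0.18344 kg m^2; centre at d = 0.403 m, so the parallel axis theorem gives I = 0.18344 + (3.18)(0.403)² = 0.6999 kg m^2.
Total I = 0.54528 + 0.040894 + 0.6999 = 1.2861 kg m^2.

1.29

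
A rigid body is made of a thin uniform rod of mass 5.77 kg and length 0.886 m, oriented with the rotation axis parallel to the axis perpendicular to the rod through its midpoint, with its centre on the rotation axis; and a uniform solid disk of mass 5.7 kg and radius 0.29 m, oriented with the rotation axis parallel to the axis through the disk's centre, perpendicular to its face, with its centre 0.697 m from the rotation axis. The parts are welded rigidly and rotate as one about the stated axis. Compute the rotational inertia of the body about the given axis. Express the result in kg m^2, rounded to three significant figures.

3.39

Thin rod: I_cm = (1/12)ML² = (1/12)(5.77)(0.886)² = 0.37745 kg m^2; axis through the centre, so I = 0.37745 kg m^2.
Solid disk: I_cm = (1/2)MR² = (1/2)(5.7)(0.29)² = 0.23968 kg m^2; centre at d = 0.697 m, so I = I_cm + Md² gives I = 0.23968 + (5.7)(0.697)² = 3.0088 kg m^2.
Total I = 0.37745 + 3.0088 = 3.3862 kg m^2.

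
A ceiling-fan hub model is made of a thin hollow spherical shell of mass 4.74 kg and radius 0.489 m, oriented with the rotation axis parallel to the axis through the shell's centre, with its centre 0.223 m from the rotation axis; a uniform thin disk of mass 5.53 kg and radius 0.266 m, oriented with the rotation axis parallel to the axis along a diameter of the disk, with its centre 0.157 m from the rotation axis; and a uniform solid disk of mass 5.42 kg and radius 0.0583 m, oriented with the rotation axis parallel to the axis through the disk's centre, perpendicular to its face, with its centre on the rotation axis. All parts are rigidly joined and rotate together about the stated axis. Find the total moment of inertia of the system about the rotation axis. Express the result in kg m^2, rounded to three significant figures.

Spherical shell: I_cm = (2/3)MR² = (2/3)(4.74)(0.489)² = 0.75562 kg m^2; centre at d = 0.223 m, so the parallel axis theorem gives I = 0.75562 + (4.74)(0.223)² = 0.99134 kg m^2.
Thin disk: I_cm = (1/4)MR² = (1/4)(5.53)(0.266)² = 0.09782 kg m^2; centre at d = 0.157 m, so the parallel axis theorem gives I = 0.09782 + (5.53)(0.157)² = 0.23413 kg m^2.
Solid disk: I_cm = (1/2)MR² = (1/2)(5.42)(0.0583)² = 0.009211 kg m^2; axis through the centre, so I = 0.009211 kg m^2.
Total I = 0.99134 + 0.23413 + 0.009211 = 1.2347 kg m^2.

1.23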